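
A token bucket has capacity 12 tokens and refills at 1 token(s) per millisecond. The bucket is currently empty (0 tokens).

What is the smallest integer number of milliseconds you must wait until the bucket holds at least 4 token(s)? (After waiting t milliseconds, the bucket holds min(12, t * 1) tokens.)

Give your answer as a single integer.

Answer: 4

Derivation:
Need t * 1 >= 4, so t >= 4/1.
Smallest integer t = ceil(4/1) = 4.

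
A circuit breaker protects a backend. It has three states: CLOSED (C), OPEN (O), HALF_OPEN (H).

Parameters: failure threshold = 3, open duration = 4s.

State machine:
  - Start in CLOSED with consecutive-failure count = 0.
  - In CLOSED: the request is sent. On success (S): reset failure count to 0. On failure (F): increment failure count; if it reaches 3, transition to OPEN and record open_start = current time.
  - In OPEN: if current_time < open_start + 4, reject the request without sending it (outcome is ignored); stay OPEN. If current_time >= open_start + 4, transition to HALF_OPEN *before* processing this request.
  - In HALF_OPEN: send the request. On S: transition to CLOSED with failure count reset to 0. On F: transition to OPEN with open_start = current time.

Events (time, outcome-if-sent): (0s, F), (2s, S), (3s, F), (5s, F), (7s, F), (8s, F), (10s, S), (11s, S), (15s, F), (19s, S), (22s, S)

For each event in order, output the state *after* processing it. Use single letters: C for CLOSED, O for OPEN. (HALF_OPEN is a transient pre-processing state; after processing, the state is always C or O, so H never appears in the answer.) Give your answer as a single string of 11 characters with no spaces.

Answer: CCCCOOOCCCC

Derivation:
State after each event:
  event#1 t=0s outcome=F: state=CLOSED
  event#2 t=2s outcome=S: state=CLOSED
  event#3 t=3s outcome=F: state=CLOSED
  event#4 t=5s outcome=F: state=CLOSED
  event#5 t=7s outcome=F: state=OPEN
  event#6 t=8s outcome=F: state=OPEN
  event#7 t=10s outcome=S: state=OPEN
  event#8 t=11s outcome=S: state=CLOSED
  event#9 t=15s outcome=F: state=CLOSED
  event#10 t=19s outcome=S: state=CLOSED
  event#11 t=22s outcome=S: state=CLOSED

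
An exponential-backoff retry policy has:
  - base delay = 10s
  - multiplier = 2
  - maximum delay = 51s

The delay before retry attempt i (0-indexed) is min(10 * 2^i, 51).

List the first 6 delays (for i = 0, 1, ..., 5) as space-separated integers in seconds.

Answer: 10 20 40 51 51 51

Derivation:
Computing each delay:
  i=0: min(10*2^0, 51) = 10
  i=1: min(10*2^1, 51) = 20
  i=2: min(10*2^2, 51) = 40
  i=3: min(10*2^3, 51) = 51
  i=4: min(10*2^4, 51) = 51
  i=5: min(10*2^5, 51) = 51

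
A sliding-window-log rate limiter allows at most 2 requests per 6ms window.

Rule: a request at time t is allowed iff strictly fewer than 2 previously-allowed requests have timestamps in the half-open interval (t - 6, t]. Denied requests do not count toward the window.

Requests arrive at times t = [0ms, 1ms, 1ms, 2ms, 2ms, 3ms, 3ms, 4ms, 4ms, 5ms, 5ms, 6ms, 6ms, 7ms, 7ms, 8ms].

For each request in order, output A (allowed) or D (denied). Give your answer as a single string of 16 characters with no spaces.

Tracking allowed requests in the window:
  req#1 t=0ms: ALLOW
  req#2 t=1ms: ALLOW
  req#3 t=1ms: DENY
  req#4 t=2ms: DENY
  req#5 t=2ms: DENY
  req#6 t=3ms: DENY
  req#7 t=3ms: DENY
  req#8 t=4ms: DENY
  req#9 t=4ms: DENY
  req#10 t=5ms: DENY
  req#11 t=5ms: DENY
  req#12 t=6ms: ALLOW
  req#13 t=6ms: DENY
  req#14 t=7ms: ALLOW
  req#15 t=7ms: DENY
  req#16 t=8ms: DENY

Answer: AADDDDDDDDDADADD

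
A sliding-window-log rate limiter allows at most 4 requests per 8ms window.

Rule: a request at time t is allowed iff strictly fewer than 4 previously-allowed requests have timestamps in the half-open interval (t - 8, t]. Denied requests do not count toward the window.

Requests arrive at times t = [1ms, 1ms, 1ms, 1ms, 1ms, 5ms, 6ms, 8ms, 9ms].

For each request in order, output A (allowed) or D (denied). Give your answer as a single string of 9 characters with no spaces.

Answer: AAAADDDDA

Derivation:
Tracking allowed requests in the window:
  req#1 t=1ms: ALLOW
  req#2 t=1ms: ALLOW
  req#3 t=1ms: ALLOW
  req#4 t=1ms: ALLOW
  req#5 t=1ms: DENY
  req#6 t=5ms: DENY
  req#7 t=6ms: DENY
  req#8 t=8ms: DENY
  req#9 t=9ms: ALLOW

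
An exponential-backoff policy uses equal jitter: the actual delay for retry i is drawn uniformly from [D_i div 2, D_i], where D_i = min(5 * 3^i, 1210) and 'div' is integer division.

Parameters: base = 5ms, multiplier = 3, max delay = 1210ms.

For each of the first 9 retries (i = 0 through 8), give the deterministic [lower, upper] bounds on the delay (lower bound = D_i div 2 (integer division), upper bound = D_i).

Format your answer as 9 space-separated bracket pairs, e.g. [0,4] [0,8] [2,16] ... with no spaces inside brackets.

Answer: [2,5] [7,15] [22,45] [67,135] [202,405] [605,1210] [605,1210] [605,1210] [605,1210]

Derivation:
Computing bounds per retry:
  i=0: D_i=min(5*3^0,1210)=5, bounds=[2,5]
  i=1: D_i=min(5*3^1,1210)=15, bounds=[7,15]
  i=2: D_i=min(5*3^2,1210)=45, bounds=[22,45]
  i=3: D_i=min(5*3^3,1210)=135, bounds=[67,135]
  i=4: D_i=min(5*3^4,1210)=405, bounds=[202,405]
  i=5: D_i=min(5*3^5,1210)=1210, bounds=[605,1210]
  i=6: D_i=min(5*3^6,1210)=1210, bounds=[605,1210]
  i=7: D_i=min(5*3^7,1210)=1210, bounds=[605,1210]
  i=8: D_i=min(5*3^8,1210)=1210, bounds=[605,1210]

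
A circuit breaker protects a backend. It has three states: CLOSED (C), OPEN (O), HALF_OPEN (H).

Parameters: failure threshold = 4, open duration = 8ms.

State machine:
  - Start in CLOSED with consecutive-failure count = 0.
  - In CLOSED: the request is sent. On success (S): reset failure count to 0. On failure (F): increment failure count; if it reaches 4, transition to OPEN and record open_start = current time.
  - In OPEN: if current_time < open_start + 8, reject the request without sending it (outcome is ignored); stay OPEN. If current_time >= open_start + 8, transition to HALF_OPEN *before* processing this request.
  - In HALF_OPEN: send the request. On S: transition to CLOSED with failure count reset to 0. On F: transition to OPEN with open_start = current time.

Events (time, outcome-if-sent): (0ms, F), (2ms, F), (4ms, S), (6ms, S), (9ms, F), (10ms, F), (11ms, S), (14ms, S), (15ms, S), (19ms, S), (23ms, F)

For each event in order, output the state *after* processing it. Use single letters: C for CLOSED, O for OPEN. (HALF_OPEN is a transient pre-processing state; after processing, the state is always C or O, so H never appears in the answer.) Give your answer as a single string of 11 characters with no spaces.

Answer: CCCCCCCCCCC

Derivation:
State after each event:
  event#1 t=0ms outcome=F: state=CLOSED
  event#2 t=2ms outcome=F: state=CLOSED
  event#3 t=4ms outcome=S: state=CLOSED
  event#4 t=6ms outcome=S: state=CLOSED
  event#5 t=9ms outcome=F: state=CLOSED
  event#6 t=10ms outcome=F: state=CLOSED
  event#7 t=11ms outcome=S: state=CLOSED
  event#8 t=14ms outcome=S: state=CLOSED
  event#9 t=15ms outcome=S: state=CLOSED
  event#10 t=19ms outcome=S: state=CLOSED
  event#11 t=23ms outcome=F: state=CLOSED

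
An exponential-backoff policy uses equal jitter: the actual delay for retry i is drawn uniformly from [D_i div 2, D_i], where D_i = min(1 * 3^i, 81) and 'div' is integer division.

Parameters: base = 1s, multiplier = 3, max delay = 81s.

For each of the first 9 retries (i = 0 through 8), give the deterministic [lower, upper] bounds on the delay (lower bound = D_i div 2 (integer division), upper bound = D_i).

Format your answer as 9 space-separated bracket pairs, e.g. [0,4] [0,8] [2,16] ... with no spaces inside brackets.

Answer: [0,1] [1,3] [4,9] [13,27] [40,81] [40,81] [40,81] [40,81] [40,81]

Derivation:
Computing bounds per retry:
  i=0: D_i=min(1*3^0,81)=1, bounds=[0,1]
  i=1: D_i=min(1*3^1,81)=3, bounds=[1,3]
  i=2: D_i=min(1*3^2,81)=9, bounds=[4,9]
  i=3: D_i=min(1*3^3,81)=27, bounds=[13,27]
  i=4: D_i=min(1*3^4,81)=81, bounds=[40,81]
  i=5: D_i=min(1*3^5,81)=81, bounds=[40,81]
  i=6: D_i=min(1*3^6,81)=81, bounds=[40,81]
  i=7: D_i=min(1*3^7,81)=81, bounds=[40,81]
  i=8: D_i=min(1*3^8,81)=81, bounds=[40,81]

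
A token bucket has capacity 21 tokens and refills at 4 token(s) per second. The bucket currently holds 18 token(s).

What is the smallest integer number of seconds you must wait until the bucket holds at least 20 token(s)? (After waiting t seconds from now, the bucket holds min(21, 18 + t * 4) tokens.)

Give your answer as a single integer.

Answer: 1

Derivation:
Need 18 + t * 4 >= 20, so t >= 2/4.
Smallest integer t = ceil(2/4) = 1.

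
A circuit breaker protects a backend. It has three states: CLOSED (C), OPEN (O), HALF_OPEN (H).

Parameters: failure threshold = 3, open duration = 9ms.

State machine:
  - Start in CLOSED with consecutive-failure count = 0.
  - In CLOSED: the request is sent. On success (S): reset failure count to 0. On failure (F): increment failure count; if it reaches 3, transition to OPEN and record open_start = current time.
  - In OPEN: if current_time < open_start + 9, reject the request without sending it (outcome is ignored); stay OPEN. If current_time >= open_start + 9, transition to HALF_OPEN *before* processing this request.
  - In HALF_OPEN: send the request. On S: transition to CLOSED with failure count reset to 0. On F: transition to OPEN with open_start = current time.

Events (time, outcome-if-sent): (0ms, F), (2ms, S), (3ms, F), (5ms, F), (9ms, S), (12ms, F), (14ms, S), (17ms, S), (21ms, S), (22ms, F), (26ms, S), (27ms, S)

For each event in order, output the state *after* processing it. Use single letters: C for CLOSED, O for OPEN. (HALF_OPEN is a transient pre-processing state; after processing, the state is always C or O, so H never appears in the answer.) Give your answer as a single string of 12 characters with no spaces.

Answer: CCCCCCCCCCCC

Derivation:
State after each event:
  event#1 t=0ms outcome=F: state=CLOSED
  event#2 t=2ms outcome=S: state=CLOSED
  event#3 t=3ms outcome=F: state=CLOSED
  event#4 t=5ms outcome=F: state=CLOSED
  event#5 t=9ms outcome=S: state=CLOSED
  event#6 t=12ms outcome=F: state=CLOSED
  event#7 t=14ms outcome=S: state=CLOSED
  event#8 t=17ms outcome=S: state=CLOSED
  event#9 t=21ms outcome=S: state=CLOSED
  event#10 t=22ms outcome=F: state=CLOSED
  event#11 t=26ms outcome=S: state=CLOSED
  event#12 t=27ms outcome=S: state=CLOSED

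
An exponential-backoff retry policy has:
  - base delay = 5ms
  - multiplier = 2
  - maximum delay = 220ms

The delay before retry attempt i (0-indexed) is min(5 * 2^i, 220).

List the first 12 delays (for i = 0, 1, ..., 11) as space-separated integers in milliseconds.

Answer: 5 10 20 40 80 160 220 220 220 220 220 220

Derivation:
Computing each delay:
  i=0: min(5*2^0, 220) = 5
  i=1: min(5*2^1, 220) = 10
  i=2: min(5*2^2, 220) = 20
  i=3: min(5*2^3, 220) = 40
  i=4: min(5*2^4, 220) = 80
  i=5: min(5*2^5, 220) = 160
  i=6: min(5*2^6, 220) = 220
  i=7: min(5*2^7, 220) = 220
  i=8: min(5*2^8, 220) = 220
  i=9: min(5*2^9, 220) = 220
  i=10: min(5*2^10, 220) = 220
  i=11: min(5*2^11, 220) = 220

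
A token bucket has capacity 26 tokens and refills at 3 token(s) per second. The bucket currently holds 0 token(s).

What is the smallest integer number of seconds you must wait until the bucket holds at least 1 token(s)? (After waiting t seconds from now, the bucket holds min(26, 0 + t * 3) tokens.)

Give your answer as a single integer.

Answer: 1

Derivation:
Need 0 + t * 3 >= 1, so t >= 1/3.
Smallest integer t = ceil(1/3) = 1.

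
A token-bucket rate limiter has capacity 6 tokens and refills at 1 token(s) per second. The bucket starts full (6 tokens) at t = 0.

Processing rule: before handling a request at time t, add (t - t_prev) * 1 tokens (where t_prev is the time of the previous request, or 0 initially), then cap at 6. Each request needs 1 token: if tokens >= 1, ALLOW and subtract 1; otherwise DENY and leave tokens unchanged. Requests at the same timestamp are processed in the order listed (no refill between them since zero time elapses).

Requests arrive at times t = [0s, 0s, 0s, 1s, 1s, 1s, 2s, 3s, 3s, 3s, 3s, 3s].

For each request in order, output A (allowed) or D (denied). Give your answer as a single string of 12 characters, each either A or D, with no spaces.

Answer: AAAAAAAAADDD

Derivation:
Simulating step by step:
  req#1 t=0s: ALLOW
  req#2 t=0s: ALLOW
  req#3 t=0s: ALLOW
  req#4 t=1s: ALLOW
  req#5 t=1s: ALLOW
  req#6 t=1s: ALLOW
  req#7 t=2s: ALLOW
  req#8 t=3s: ALLOW
  req#9 t=3s: ALLOW
  req#10 t=3s: DENY
  req#11 t=3s: DENY
  req#12 t=3s: DENY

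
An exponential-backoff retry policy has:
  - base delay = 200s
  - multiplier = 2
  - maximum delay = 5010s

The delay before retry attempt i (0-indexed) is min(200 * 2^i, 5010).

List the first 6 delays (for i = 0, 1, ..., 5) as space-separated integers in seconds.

Answer: 200 400 800 1600 3200 5010

Derivation:
Computing each delay:
  i=0: min(200*2^0, 5010) = 200
  i=1: min(200*2^1, 5010) = 400
  i=2: min(200*2^2, 5010) = 800
  i=3: min(200*2^3, 5010) = 1600
  i=4: min(200*2^4, 5010) = 3200
  i=5: min(200*2^5, 5010) = 5010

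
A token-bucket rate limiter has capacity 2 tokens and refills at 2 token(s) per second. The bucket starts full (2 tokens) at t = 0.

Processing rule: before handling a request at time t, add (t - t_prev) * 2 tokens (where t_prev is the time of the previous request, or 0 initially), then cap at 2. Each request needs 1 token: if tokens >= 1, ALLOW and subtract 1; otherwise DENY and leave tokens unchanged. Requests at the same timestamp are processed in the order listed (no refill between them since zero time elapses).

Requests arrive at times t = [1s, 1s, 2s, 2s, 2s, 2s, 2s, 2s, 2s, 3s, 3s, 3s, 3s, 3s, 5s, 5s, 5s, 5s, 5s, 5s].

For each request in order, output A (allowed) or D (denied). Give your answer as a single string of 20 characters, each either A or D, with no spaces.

Answer: AAAADDDDDAADDDAADDDD

Derivation:
Simulating step by step:
  req#1 t=1s: ALLOW
  req#2 t=1s: ALLOW
  req#3 t=2s: ALLOW
  req#4 t=2s: ALLOW
  req#5 t=2s: DENY
  req#6 t=2s: DENY
  req#7 t=2s: DENY
  req#8 t=2s: DENY
  req#9 t=2s: DENY
  req#10 t=3s: ALLOW
  req#11 t=3s: ALLOW
  req#12 t=3s: DENY
  req#13 t=3s: DENY
  req#14 t=3s: DENY
  req#15 t=5s: ALLOW
  req#16 t=5s: ALLOW
  req#17 t=5s: DENY
  req#18 t=5s: DENY
  req#19 t=5s: DENY
  req#20 t=5s: DENY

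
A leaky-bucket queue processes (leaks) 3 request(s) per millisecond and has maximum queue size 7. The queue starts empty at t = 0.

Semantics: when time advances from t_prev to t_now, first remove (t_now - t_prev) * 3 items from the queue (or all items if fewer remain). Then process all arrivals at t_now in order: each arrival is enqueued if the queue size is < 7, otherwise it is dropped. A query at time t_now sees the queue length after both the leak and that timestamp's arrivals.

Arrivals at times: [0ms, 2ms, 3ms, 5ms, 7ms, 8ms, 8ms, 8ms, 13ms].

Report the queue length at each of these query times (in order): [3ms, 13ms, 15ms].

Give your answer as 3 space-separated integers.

Queue lengths at query times:
  query t=3ms: backlog = 1
  query t=13ms: backlog = 1
  query t=15ms: backlog = 0

Answer: 1 1 0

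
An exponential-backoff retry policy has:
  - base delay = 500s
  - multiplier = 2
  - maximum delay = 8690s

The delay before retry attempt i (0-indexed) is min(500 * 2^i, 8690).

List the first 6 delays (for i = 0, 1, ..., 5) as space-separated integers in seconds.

Answer: 500 1000 2000 4000 8000 8690

Derivation:
Computing each delay:
  i=0: min(500*2^0, 8690) = 500
  i=1: min(500*2^1, 8690) = 1000
  i=2: min(500*2^2, 8690) = 2000
  i=3: min(500*2^3, 8690) = 4000
  i=4: min(500*2^4, 8690) = 8000
  i=5: min(500*2^5, 8690) = 8690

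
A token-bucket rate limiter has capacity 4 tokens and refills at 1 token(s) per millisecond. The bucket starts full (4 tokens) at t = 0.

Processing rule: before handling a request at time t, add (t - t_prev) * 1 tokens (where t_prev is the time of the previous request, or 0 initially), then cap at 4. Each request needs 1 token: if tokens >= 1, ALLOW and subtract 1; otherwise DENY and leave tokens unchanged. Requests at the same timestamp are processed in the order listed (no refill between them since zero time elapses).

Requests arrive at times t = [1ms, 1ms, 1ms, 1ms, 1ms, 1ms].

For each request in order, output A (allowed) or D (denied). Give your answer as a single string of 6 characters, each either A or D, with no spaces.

Answer: AAAADD

Derivation:
Simulating step by step:
  req#1 t=1ms: ALLOW
  req#2 t=1ms: ALLOW
  req#3 t=1ms: ALLOW
  req#4 t=1ms: ALLOW
  req#5 t=1ms: DENY
  req#6 t=1ms: DENY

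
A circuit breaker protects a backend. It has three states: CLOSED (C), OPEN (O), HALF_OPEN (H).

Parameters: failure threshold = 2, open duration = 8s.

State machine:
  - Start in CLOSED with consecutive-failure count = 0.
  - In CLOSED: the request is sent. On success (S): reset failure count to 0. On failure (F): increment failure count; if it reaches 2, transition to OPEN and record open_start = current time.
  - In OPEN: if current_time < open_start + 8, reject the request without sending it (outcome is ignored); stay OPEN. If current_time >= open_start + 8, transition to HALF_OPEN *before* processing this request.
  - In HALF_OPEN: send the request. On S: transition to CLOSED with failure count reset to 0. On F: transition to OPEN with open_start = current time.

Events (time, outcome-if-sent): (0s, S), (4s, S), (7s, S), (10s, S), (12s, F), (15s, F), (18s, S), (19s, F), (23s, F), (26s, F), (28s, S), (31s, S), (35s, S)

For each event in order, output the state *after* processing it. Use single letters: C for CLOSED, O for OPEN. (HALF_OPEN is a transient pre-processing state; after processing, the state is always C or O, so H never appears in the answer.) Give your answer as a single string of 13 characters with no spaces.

Answer: CCCCCOOOOOOCC

Derivation:
State after each event:
  event#1 t=0s outcome=S: state=CLOSED
  event#2 t=4s outcome=S: state=CLOSED
  event#3 t=7s outcome=S: state=CLOSED
  event#4 t=10s outcome=S: state=CLOSED
  event#5 t=12s outcome=F: state=CLOSED
  event#6 t=15s outcome=F: state=OPEN
  event#7 t=18s outcome=S: state=OPEN
  event#8 t=19s outcome=F: state=OPEN
  event#9 t=23s outcome=F: state=OPEN
  event#10 t=26s outcome=F: state=OPEN
  event#11 t=28s outcome=S: state=OPEN
  event#12 t=31s outcome=S: state=CLOSED
  event#13 t=35s outcome=S: state=CLOSED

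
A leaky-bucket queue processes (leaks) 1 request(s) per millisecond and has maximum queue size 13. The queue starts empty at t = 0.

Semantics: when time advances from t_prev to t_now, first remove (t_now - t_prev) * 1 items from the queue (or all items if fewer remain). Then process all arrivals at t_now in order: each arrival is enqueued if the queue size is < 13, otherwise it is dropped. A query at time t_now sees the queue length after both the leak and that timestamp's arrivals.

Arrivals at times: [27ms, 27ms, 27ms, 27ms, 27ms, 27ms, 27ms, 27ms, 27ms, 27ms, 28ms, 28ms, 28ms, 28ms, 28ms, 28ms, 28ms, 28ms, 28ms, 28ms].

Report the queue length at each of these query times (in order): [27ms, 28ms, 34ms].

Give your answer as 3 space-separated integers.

Queue lengths at query times:
  query t=27ms: backlog = 10
  query t=28ms: backlog = 13
  query t=34ms: backlog = 7

Answer: 10 13 7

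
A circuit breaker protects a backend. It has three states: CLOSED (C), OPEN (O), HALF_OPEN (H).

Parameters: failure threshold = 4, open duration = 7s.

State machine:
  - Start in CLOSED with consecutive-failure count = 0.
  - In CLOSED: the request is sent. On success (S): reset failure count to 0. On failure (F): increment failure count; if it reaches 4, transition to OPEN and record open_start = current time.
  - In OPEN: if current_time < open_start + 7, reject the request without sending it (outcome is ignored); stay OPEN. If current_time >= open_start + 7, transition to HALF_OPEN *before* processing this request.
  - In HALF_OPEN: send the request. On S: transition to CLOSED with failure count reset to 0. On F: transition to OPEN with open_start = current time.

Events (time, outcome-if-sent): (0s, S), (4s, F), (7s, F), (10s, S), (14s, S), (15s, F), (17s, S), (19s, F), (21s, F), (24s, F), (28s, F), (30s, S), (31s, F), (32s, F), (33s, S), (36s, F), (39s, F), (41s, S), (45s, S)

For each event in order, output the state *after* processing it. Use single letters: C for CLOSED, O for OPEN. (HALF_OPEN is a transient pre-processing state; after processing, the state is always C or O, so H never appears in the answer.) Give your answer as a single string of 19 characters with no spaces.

State after each event:
  event#1 t=0s outcome=S: state=CLOSED
  event#2 t=4s outcome=F: state=CLOSED
  event#3 t=7s outcome=F: state=CLOSED
  event#4 t=10s outcome=S: state=CLOSED
  event#5 t=14s outcome=S: state=CLOSED
  event#6 t=15s outcome=F: state=CLOSED
  event#7 t=17s outcome=S: state=CLOSED
  event#8 t=19s outcome=F: state=CLOSED
  event#9 t=21s outcome=F: state=CLOSED
  event#10 t=24s outcome=F: state=CLOSED
  event#11 t=28s outcome=F: state=OPEN
  event#12 t=30s outcome=S: state=OPEN
  event#13 t=31s outcome=F: state=OPEN
  event#14 t=32s outcome=F: state=OPEN
  event#15 t=33s outcome=S: state=OPEN
  event#16 t=36s outcome=F: state=OPEN
  event#17 t=39s outcome=F: state=OPEN
  event#18 t=41s outcome=S: state=OPEN
  event#19 t=45s outcome=S: state=CLOSED

Answer: CCCCCCCCCCOOOOOOOOC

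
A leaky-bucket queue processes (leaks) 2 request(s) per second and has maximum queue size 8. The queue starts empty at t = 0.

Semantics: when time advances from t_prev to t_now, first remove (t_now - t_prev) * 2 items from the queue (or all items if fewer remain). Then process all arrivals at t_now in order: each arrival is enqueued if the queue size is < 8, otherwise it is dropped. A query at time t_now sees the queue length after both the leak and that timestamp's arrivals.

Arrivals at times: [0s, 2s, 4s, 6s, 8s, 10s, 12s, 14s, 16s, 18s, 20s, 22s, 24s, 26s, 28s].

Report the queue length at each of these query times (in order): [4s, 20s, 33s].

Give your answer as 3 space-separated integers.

Queue lengths at query times:
  query t=4s: backlog = 1
  query t=20s: backlog = 1
  query t=33s: backlog = 0

Answer: 1 1 0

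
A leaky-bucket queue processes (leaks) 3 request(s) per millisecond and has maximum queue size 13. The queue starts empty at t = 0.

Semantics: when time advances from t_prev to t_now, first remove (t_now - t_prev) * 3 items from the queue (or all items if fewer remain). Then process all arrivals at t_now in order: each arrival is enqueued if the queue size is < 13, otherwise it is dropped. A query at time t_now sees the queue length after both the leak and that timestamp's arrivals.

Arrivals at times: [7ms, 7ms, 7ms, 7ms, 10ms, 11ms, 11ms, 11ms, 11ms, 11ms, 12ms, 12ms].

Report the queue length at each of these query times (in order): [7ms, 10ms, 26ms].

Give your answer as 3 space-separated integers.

Answer: 4 1 0

Derivation:
Queue lengths at query times:
  query t=7ms: backlog = 4
  query t=10ms: backlog = 1
  query t=26ms: backlog = 0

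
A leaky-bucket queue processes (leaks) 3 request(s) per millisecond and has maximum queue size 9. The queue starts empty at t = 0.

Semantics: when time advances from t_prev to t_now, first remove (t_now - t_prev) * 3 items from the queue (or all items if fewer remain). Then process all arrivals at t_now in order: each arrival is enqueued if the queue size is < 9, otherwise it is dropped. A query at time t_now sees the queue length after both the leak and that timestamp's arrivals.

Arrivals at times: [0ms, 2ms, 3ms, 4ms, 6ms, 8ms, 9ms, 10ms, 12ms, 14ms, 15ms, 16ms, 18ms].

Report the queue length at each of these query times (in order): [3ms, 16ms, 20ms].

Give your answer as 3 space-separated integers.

Answer: 1 1 0

Derivation:
Queue lengths at query times:
  query t=3ms: backlog = 1
  query t=16ms: backlog = 1
  query t=20ms: backlog = 0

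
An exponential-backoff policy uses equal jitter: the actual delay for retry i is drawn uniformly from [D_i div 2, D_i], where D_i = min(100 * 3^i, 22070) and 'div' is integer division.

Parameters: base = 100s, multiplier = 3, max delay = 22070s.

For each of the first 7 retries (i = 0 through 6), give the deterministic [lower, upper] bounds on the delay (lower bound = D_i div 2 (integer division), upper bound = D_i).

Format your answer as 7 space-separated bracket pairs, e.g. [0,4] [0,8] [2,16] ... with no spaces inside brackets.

Computing bounds per retry:
  i=0: D_i=min(100*3^0,22070)=100, bounds=[50,100]
  i=1: D_i=min(100*3^1,22070)=300, bounds=[150,300]
  i=2: D_i=min(100*3^2,22070)=900, bounds=[450,900]
  i=3: D_i=min(100*3^3,22070)=2700, bounds=[1350,2700]
  i=4: D_i=min(100*3^4,22070)=8100, bounds=[4050,8100]
  i=5: D_i=min(100*3^5,22070)=22070, bounds=[11035,22070]
  i=6: D_i=min(100*3^6,22070)=22070, bounds=[11035,22070]

Answer: [50,100] [150,300] [450,900] [1350,2700] [4050,8100] [11035,22070] [11035,22070]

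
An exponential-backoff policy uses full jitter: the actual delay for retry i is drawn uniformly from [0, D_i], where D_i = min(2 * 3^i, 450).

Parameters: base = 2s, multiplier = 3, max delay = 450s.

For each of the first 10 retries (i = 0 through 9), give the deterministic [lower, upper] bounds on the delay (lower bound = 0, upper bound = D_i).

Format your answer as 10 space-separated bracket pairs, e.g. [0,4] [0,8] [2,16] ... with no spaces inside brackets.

Computing bounds per retry:
  i=0: D_i=min(2*3^0,450)=2, bounds=[0,2]
  i=1: D_i=min(2*3^1,450)=6, bounds=[0,6]
  i=2: D_i=min(2*3^2,450)=18, bounds=[0,18]
  i=3: D_i=min(2*3^3,450)=54, bounds=[0,54]
  i=4: D_i=min(2*3^4,450)=162, bounds=[0,162]
  i=5: D_i=min(2*3^5,450)=450, bounds=[0,450]
  i=6: D_i=min(2*3^6,450)=450, bounds=[0,450]
  i=7: D_i=min(2*3^7,450)=450, bounds=[0,450]
  i=8: D_i=min(2*3^8,450)=450, bounds=[0,450]
  i=9: D_i=min(2*3^9,450)=450, bounds=[0,450]

Answer: [0,2] [0,6] [0,18] [0,54] [0,162] [0,450] [0,450] [0,450] [0,450] [0,450]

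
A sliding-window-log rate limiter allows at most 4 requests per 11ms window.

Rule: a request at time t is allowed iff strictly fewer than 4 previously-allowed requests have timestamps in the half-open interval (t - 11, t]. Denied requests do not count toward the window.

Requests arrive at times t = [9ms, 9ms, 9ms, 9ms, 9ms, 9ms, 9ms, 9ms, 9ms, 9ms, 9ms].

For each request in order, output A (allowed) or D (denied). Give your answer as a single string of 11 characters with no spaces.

Tracking allowed requests in the window:
  req#1 t=9ms: ALLOW
  req#2 t=9ms: ALLOW
  req#3 t=9ms: ALLOW
  req#4 t=9ms: ALLOW
  req#5 t=9ms: DENY
  req#6 t=9ms: DENY
  req#7 t=9ms: DENY
  req#8 t=9ms: DENY
  req#9 t=9ms: DENY
  req#10 t=9ms: DENY
  req#11 t=9ms: DENY

Answer: AAAADDDDDDD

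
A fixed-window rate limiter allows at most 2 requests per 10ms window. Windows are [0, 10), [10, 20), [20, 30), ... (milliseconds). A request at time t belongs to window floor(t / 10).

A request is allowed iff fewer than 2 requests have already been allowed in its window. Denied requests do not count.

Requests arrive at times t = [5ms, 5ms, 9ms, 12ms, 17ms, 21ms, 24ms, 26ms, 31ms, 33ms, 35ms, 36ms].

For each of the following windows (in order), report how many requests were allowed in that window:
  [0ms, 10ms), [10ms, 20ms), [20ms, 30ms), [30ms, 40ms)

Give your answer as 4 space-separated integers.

Answer: 2 2 2 2

Derivation:
Processing requests:
  req#1 t=5ms (window 0): ALLOW
  req#2 t=5ms (window 0): ALLOW
  req#3 t=9ms (window 0): DENY
  req#4 t=12ms (window 1): ALLOW
  req#5 t=17ms (window 1): ALLOW
  req#6 t=21ms (window 2): ALLOW
  req#7 t=24ms (window 2): ALLOW
  req#8 t=26ms (window 2): DENY
  req#9 t=31ms (window 3): ALLOW
  req#10 t=33ms (window 3): ALLOW
  req#11 t=35ms (window 3): DENY
  req#12 t=36ms (window 3): DENY

Allowed counts by window: 2 2 2 2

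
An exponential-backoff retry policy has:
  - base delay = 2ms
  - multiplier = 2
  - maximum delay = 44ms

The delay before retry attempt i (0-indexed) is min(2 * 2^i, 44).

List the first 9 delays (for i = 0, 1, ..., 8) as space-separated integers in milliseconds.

Answer: 2 4 8 16 32 44 44 44 44

Derivation:
Computing each delay:
  i=0: min(2*2^0, 44) = 2
  i=1: min(2*2^1, 44) = 4
  i=2: min(2*2^2, 44) = 8
  i=3: min(2*2^3, 44) = 16
  i=4: min(2*2^4, 44) = 32
  i=5: min(2*2^5, 44) = 44
  i=6: min(2*2^6, 44) = 44
  i=7: min(2*2^7, 44) = 44
  i=8: min(2*2^8, 44) = 44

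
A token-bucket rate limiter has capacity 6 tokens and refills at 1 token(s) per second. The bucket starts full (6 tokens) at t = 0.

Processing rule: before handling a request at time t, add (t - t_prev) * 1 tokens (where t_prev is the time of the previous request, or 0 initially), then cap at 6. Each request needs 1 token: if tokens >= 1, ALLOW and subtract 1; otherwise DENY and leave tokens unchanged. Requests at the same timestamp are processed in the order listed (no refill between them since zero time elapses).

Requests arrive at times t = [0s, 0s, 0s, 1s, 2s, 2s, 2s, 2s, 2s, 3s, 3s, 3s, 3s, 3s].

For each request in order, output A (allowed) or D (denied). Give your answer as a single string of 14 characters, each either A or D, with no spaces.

Answer: AAAAAAAADADDDD

Derivation:
Simulating step by step:
  req#1 t=0s: ALLOW
  req#2 t=0s: ALLOW
  req#3 t=0s: ALLOW
  req#4 t=1s: ALLOW
  req#5 t=2s: ALLOW
  req#6 t=2s: ALLOW
  req#7 t=2s: ALLOW
  req#8 t=2s: ALLOW
  req#9 t=2s: DENY
  req#10 t=3s: ALLOW
  req#11 t=3s: DENY
  req#12 t=3s: DENY
  req#13 t=3s: DENY
  req#14 t=3s: DENY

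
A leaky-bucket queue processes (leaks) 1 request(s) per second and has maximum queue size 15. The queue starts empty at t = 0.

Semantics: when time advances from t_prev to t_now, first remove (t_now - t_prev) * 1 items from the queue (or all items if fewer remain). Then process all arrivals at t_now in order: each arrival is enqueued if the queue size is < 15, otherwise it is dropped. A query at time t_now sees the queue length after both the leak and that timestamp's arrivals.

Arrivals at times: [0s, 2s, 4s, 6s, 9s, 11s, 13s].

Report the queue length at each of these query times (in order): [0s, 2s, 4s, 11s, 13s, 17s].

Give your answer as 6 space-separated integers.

Answer: 1 1 1 1 1 0

Derivation:
Queue lengths at query times:
  query t=0s: backlog = 1
  query t=2s: backlog = 1
  query t=4s: backlog = 1
  query t=11s: backlog = 1
  query t=13s: backlog = 1
  query t=17s: backlog = 0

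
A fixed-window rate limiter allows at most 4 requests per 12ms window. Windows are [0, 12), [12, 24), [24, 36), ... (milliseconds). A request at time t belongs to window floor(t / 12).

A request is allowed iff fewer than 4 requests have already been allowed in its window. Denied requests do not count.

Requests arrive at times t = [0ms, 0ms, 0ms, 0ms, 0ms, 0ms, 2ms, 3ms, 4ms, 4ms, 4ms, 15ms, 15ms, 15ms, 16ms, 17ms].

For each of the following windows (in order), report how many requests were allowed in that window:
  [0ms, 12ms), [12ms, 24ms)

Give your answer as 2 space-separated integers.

Answer: 4 4

Derivation:
Processing requests:
  req#1 t=0ms (window 0): ALLOW
  req#2 t=0ms (window 0): ALLOW
  req#3 t=0ms (window 0): ALLOW
  req#4 t=0ms (window 0): ALLOW
  req#5 t=0ms (window 0): DENY
  req#6 t=0ms (window 0): DENY
  req#7 t=2ms (window 0): DENY
  req#8 t=3ms (window 0): DENY
  req#9 t=4ms (window 0): DENY
  req#10 t=4ms (window 0): DENY
  req#11 t=4ms (window 0): DENY
  req#12 t=15ms (window 1): ALLOW
  req#13 t=15ms (window 1): ALLOW
  req#14 t=15ms (window 1): ALLOW
  req#15 t=16ms (window 1): ALLOW
  req#16 t=17ms (window 1): DENY

Allowed counts by window: 4 4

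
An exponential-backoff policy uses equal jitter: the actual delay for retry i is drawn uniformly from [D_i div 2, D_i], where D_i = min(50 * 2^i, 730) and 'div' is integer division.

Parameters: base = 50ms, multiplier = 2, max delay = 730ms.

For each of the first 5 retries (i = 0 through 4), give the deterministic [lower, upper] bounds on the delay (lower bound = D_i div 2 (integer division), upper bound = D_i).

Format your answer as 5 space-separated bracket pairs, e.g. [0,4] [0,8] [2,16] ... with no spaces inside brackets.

Answer: [25,50] [50,100] [100,200] [200,400] [365,730]

Derivation:
Computing bounds per retry:
  i=0: D_i=min(50*2^0,730)=50, bounds=[25,50]
  i=1: D_i=min(50*2^1,730)=100, bounds=[50,100]
  i=2: D_i=min(50*2^2,730)=200, bounds=[100,200]
  i=3: D_i=min(50*2^3,730)=400, bounds=[200,400]
  i=4: D_i=min(50*2^4,730)=730, bounds=[365,730]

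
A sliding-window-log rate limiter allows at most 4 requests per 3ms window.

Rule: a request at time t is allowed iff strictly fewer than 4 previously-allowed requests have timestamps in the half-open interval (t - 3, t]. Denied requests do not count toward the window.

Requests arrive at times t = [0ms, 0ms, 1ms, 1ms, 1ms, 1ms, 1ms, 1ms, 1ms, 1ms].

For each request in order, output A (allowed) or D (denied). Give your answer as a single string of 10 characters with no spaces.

Tracking allowed requests in the window:
  req#1 t=0ms: ALLOW
  req#2 t=0ms: ALLOW
  req#3 t=1ms: ALLOW
  req#4 t=1ms: ALLOW
  req#5 t=1ms: DENY
  req#6 t=1ms: DENY
  req#7 t=1ms: DENY
  req#8 t=1ms: DENY
  req#9 t=1ms: DENY
  req#10 t=1ms: DENY

Answer: AAAADDDDDD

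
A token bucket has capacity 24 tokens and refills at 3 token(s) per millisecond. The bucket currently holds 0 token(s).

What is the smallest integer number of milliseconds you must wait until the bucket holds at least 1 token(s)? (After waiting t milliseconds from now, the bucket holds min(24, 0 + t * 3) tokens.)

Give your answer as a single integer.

Need 0 + t * 3 >= 1, so t >= 1/3.
Smallest integer t = ceil(1/3) = 1.

Answer: 1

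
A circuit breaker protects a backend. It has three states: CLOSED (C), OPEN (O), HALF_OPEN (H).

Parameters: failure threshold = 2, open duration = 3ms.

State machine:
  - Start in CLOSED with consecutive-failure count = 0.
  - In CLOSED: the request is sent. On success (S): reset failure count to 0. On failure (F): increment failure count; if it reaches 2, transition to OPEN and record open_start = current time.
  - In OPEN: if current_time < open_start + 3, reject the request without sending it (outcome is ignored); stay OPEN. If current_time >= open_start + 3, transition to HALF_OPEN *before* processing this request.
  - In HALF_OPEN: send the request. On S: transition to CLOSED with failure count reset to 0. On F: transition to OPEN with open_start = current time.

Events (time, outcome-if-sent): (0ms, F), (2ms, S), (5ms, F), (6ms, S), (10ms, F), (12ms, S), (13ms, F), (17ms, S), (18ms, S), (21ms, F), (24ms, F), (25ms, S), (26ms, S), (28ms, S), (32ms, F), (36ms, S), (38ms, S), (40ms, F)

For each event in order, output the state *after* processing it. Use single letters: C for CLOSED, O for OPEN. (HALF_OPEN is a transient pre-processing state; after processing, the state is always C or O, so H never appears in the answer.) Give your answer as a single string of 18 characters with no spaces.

Answer: CCCCCCCCCCOOOCCCCC

Derivation:
State after each event:
  event#1 t=0ms outcome=F: state=CLOSED
  event#2 t=2ms outcome=S: state=CLOSED
  event#3 t=5ms outcome=F: state=CLOSED
  event#4 t=6ms outcome=S: state=CLOSED
  event#5 t=10ms outcome=F: state=CLOSED
  event#6 t=12ms outcome=S: state=CLOSED
  event#7 t=13ms outcome=F: state=CLOSED
  event#8 t=17ms outcome=S: state=CLOSED
  event#9 t=18ms outcome=S: state=CLOSED
  event#10 t=21ms outcome=F: state=CLOSED
  event#11 t=24ms outcome=F: state=OPEN
  event#12 t=25ms outcome=S: state=OPEN
  event#13 t=26ms outcome=S: state=OPEN
  event#14 t=28ms outcome=S: state=CLOSED
  event#15 t=32ms outcome=F: state=CLOSED
  event#16 t=36ms outcome=S: state=CLOSED
  event#17 t=38ms outcome=S: state=CLOSED
  event#18 t=40ms outcome=F: state=CLOSED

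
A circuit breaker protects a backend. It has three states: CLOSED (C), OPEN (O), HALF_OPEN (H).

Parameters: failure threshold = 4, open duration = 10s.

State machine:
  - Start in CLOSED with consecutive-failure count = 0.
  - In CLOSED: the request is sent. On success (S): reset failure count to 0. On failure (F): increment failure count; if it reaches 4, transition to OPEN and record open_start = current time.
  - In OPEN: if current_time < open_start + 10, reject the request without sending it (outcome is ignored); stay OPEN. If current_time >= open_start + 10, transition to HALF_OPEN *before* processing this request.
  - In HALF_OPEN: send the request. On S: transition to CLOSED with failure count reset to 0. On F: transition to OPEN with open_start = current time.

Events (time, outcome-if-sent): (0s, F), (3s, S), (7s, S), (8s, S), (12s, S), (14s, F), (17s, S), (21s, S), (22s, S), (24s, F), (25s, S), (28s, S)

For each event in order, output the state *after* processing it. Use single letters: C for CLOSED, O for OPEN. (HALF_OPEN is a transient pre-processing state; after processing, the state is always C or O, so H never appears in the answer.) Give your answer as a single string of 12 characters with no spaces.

State after each event:
  event#1 t=0s outcome=F: state=CLOSED
  event#2 t=3s outcome=S: state=CLOSED
  event#3 t=7s outcome=S: state=CLOSED
  event#4 t=8s outcome=S: state=CLOSED
  event#5 t=12s outcome=S: state=CLOSED
  event#6 t=14s outcome=F: state=CLOSED
  event#7 t=17s outcome=S: state=CLOSED
  event#8 t=21s outcome=S: state=CLOSED
  event#9 t=22s outcome=S: state=CLOSED
  event#10 t=24s outcome=F: state=CLOSED
  event#11 t=25s outcome=S: state=CLOSED
  event#12 t=28s outcome=S: state=CLOSED

Answer: CCCCCCCCCCCC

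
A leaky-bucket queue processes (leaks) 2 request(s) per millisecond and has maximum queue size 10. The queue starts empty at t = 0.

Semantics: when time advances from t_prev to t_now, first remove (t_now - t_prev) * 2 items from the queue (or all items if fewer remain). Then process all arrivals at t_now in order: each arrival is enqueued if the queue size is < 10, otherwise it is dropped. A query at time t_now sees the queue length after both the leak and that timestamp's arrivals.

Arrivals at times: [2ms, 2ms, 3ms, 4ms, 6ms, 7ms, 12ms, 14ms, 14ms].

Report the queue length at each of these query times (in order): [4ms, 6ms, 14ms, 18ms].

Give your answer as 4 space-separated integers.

Queue lengths at query times:
  query t=4ms: backlog = 1
  query t=6ms: backlog = 1
  query t=14ms: backlog = 2
  query t=18ms: backlog = 0

Answer: 1 1 2 0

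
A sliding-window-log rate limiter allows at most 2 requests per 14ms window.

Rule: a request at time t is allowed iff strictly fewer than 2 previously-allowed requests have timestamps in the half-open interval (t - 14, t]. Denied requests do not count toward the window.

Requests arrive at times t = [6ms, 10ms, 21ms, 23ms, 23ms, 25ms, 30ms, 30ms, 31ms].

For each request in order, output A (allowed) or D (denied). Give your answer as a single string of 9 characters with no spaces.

Tracking allowed requests in the window:
  req#1 t=6ms: ALLOW
  req#2 t=10ms: ALLOW
  req#3 t=21ms: ALLOW
  req#4 t=23ms: DENY
  req#5 t=23ms: DENY
  req#6 t=25ms: ALLOW
  req#7 t=30ms: DENY
  req#8 t=30ms: DENY
  req#9 t=31ms: DENY

Answer: AAADDADDD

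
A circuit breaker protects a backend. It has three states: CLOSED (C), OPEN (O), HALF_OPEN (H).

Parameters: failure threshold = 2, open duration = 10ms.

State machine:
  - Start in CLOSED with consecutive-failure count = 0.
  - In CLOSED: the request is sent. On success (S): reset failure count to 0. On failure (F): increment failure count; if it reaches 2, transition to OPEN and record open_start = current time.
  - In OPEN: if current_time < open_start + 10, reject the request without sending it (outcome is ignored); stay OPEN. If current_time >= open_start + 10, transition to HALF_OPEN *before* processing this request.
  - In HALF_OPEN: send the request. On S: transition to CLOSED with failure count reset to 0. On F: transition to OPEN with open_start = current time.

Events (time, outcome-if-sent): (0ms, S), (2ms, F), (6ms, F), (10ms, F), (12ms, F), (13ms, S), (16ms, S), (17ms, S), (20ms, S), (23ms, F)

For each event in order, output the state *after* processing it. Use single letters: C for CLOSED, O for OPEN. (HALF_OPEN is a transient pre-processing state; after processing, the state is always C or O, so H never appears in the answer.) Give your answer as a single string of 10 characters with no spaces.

State after each event:
  event#1 t=0ms outcome=S: state=CLOSED
  event#2 t=2ms outcome=F: state=CLOSED
  event#3 t=6ms outcome=F: state=OPEN
  event#4 t=10ms outcome=F: state=OPEN
  event#5 t=12ms outcome=F: state=OPEN
  event#6 t=13ms outcome=S: state=OPEN
  event#7 t=16ms outcome=S: state=CLOSED
  event#8 t=17ms outcome=S: state=CLOSED
  event#9 t=20ms outcome=S: state=CLOSED
  event#10 t=23ms outcome=F: state=CLOSED

Answer: CCOOOOCCCC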